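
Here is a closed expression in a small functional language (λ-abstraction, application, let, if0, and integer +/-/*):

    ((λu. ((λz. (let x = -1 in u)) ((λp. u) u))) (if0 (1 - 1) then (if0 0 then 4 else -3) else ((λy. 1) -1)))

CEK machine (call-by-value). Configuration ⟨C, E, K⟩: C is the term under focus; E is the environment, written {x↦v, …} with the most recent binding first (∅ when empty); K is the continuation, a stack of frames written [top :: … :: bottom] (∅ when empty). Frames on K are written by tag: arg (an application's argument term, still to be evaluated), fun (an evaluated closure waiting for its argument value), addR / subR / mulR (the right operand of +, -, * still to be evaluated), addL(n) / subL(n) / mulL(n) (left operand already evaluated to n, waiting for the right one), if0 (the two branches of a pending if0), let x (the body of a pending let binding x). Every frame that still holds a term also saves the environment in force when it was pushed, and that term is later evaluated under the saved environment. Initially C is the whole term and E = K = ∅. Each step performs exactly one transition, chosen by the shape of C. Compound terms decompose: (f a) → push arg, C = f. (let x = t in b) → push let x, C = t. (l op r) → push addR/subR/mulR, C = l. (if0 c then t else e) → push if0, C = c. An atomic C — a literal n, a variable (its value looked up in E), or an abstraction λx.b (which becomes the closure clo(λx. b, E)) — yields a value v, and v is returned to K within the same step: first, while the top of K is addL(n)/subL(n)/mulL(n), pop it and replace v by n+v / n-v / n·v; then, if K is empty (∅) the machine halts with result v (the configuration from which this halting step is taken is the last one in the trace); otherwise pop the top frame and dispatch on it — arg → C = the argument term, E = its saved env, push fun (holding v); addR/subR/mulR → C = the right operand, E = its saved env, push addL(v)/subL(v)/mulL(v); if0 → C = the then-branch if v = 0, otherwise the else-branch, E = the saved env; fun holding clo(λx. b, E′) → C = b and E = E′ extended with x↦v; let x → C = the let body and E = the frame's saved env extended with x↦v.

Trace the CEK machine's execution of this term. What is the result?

step 0: ⟨C=((λu. ((λz. (let x = -1 in u)) ((λp. u) u))) (if0 (1 - 1) then (if0 0 then 4 else -3) else ((λy. 1) -1))); E=∅; K=∅⟩
step 1: ⟨C=(λu. ((λz. (let x = -1 in u)) ((λp. u) u))); E=∅; K=[arg]⟩
step 2: ⟨C=(if0 (1 - 1) then (if0 0 then 4 else -3) else ((λy. 1) -1)); E=∅; K=[fun]⟩
step 3: ⟨C=(1 - 1); E=∅; K=[if0 :: fun]⟩
step 4: ⟨C=1; E=∅; K=[subR :: if0 :: fun]⟩
step 5: ⟨C=1; E=∅; K=[subL(1) :: if0 :: fun]⟩
step 6: ⟨C=(if0 0 then 4 else -3); E=∅; K=[fun]⟩
step 7: ⟨C=0; E=∅; K=[if0 :: fun]⟩
step 8: ⟨C=4; E=∅; K=[fun]⟩
step 9: ⟨C=((λz. (let x = -1 in u)) ((λp. u) u)); E={u↦4}; K=∅⟩
step 10: ⟨C=(λz. (let x = -1 in u)); E={u↦4}; K=[arg]⟩
step 11: ⟨C=((λp. u) u); E={u↦4}; K=[fun]⟩
step 12: ⟨C=(λp. u); E={u↦4}; K=[arg :: fun]⟩
step 13: ⟨C=u; E={u↦4}; K=[fun :: fun]⟩
step 14: ⟨C=u; E={p↦4, u↦4}; K=[fun]⟩
step 15: ⟨C=(let x = -1 in u); E={z↦4, u↦4}; K=∅⟩
step 16: ⟨C=-1; E={z↦4, u↦4}; K=[let x]⟩
step 17: ⟨C=u; E={x↦-1, z↦4, u↦4}; K=∅⟩
→ final value 4

Answer: 4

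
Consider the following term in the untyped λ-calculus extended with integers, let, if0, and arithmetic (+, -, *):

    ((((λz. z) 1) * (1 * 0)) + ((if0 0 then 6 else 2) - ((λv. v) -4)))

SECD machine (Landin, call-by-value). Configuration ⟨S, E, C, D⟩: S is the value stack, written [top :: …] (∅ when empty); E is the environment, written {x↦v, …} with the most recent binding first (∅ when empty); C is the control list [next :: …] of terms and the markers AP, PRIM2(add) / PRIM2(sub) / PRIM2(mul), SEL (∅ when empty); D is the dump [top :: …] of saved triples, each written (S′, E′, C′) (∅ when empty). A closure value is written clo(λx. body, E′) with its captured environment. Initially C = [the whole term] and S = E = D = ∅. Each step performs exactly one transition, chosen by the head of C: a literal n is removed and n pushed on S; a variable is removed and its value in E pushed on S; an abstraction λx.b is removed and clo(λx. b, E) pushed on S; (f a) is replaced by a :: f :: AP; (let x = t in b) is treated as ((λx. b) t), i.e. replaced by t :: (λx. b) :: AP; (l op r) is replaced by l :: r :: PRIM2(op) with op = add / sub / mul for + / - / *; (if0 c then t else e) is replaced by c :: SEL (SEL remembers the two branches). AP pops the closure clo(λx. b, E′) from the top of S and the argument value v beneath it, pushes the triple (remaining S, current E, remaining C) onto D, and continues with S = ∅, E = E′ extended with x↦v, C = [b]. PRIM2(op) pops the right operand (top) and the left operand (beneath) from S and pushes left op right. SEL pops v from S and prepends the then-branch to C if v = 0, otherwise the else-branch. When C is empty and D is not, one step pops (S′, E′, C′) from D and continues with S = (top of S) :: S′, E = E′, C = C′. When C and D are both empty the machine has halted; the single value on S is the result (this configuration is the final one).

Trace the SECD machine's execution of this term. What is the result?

0. <S=∅, E=∅, C=[((((λz. z) 1) * (1 * 0)) + ((if0 0 then 6 else 2) - ((λv. v) -4)))], D=∅>
1. <S=∅, E=∅, C=[(((λz. z) 1) * (1 * 0)) :: ((if0 0 then 6 else 2) - ((λv. v) -4)) :: PRIM2(add)], D=∅>
2. <S=∅, E=∅, C=[((λz. z) 1) :: (1 * 0) :: PRIM2(mul) :: ((if0 0 then 6 else 2) - ((λv. v) -4)) :: PRIM2(add)], D=∅>
3. <S=∅, E=∅, C=[1 :: (λz. z) :: AP :: (1 * 0) :: PRIM2(mul) :: ((if0 0 then 6 else 2) - ((λv. v) -4)) :: PRIM2(add)], D=∅>
4. <S=[1], E=∅, C=[(λz. z) :: AP :: (1 * 0) :: PRIM2(mul) :: ((if0 0 then 6 else 2) - ((λv. v) -4)) :: PRIM2(add)], D=∅>
5. <S=[clo(λz. z, ∅) :: 1], E=∅, C=[AP :: (1 * 0) :: PRIM2(mul) :: ((if0 0 then 6 else 2) - ((λv. v) -4)) :: PRIM2(add)], D=∅>
6. <S=∅, E={z↦1}, C=[z], D=[(∅, ∅, [(1 * 0) :: PRIM2(mul) :: ((if0 0 then 6 else 2) - ((λv. v) -4)) :: PRIM2(add)])]>
7. <S=[1], E={z↦1}, C=∅, D=[(∅, ∅, [(1 * 0) :: PRIM2(mul) :: ((if0 0 then 6 else 2) - ((λv. v) -4)) :: PRIM2(add)])]>
8. <S=[1], E=∅, C=[(1 * 0) :: PRIM2(mul) :: ((if0 0 then 6 else 2) - ((λv. v) -4)) :: PRIM2(add)], D=∅>
9. <S=[1], E=∅, C=[1 :: 0 :: PRIM2(mul) :: PRIM2(mul) :: ((if0 0 then 6 else 2) - ((λv. v) -4)) :: PRIM2(add)], D=∅>
10. <S=[1 :: 1], E=∅, C=[0 :: PRIM2(mul) :: PRIM2(mul) :: ((if0 0 then 6 else 2) - ((λv. v) -4)) :: PRIM2(add)], D=∅>
11. <S=[0 :: 1 :: 1], E=∅, C=[PRIM2(mul) :: PRIM2(mul) :: ((if0 0 then 6 else 2) - ((λv. v) -4)) :: PRIM2(add)], D=∅>
12. <S=[0 :: 1], E=∅, C=[PRIM2(mul) :: ((if0 0 then 6 else 2) - ((λv. v) -4)) :: PRIM2(add)], D=∅>
13. <S=[0], E=∅, C=[((if0 0 then 6 else 2) - ((λv. v) -4)) :: PRIM2(add)], D=∅>
14. <S=[0], E=∅, C=[(if0 0 then 6 else 2) :: ((λv. v) -4) :: PRIM2(sub) :: PRIM2(add)], D=∅>
15. <S=[0], E=∅, C=[0 :: SEL :: ((λv. v) -4) :: PRIM2(sub) :: PRIM2(add)], D=∅>
16. <S=[0 :: 0], E=∅, C=[SEL :: ((λv. v) -4) :: PRIM2(sub) :: PRIM2(add)], D=∅>
17. <S=[0], E=∅, C=[6 :: ((λv. v) -4) :: PRIM2(sub) :: PRIM2(add)], D=∅>
18. <S=[6 :: 0], E=∅, C=[((λv. v) -4) :: PRIM2(sub) :: PRIM2(add)], D=∅>
19. <S=[6 :: 0], E=∅, C=[-4 :: (λv. v) :: AP :: PRIM2(sub) :: PRIM2(add)], D=∅>
20. <S=[-4 :: 6 :: 0], E=∅, C=[(λv. v) :: AP :: PRIM2(sub) :: PRIM2(add)], D=∅>
21. <S=[clo(λv. v, ∅) :: -4 :: 6 :: 0], E=∅, C=[AP :: PRIM2(sub) :: PRIM2(add)], D=∅>
22. <S=∅, E={v↦-4}, C=[v], D=[([6 :: 0], ∅, [PRIM2(sub) :: PRIM2(add)])]>
23. <S=[-4], E={v↦-4}, C=∅, D=[([6 :: 0], ∅, [PRIM2(sub) :: PRIM2(add)])]>
24. <S=[-4 :: 6 :: 0], E=∅, C=[PRIM2(sub) :: PRIM2(add)], D=∅>
25. <S=[10 :: 0], E=∅, C=[PRIM2(add)], D=∅>
26. <S=[10], E=∅, C=∅, D=∅>
→ final value 10

Answer: 10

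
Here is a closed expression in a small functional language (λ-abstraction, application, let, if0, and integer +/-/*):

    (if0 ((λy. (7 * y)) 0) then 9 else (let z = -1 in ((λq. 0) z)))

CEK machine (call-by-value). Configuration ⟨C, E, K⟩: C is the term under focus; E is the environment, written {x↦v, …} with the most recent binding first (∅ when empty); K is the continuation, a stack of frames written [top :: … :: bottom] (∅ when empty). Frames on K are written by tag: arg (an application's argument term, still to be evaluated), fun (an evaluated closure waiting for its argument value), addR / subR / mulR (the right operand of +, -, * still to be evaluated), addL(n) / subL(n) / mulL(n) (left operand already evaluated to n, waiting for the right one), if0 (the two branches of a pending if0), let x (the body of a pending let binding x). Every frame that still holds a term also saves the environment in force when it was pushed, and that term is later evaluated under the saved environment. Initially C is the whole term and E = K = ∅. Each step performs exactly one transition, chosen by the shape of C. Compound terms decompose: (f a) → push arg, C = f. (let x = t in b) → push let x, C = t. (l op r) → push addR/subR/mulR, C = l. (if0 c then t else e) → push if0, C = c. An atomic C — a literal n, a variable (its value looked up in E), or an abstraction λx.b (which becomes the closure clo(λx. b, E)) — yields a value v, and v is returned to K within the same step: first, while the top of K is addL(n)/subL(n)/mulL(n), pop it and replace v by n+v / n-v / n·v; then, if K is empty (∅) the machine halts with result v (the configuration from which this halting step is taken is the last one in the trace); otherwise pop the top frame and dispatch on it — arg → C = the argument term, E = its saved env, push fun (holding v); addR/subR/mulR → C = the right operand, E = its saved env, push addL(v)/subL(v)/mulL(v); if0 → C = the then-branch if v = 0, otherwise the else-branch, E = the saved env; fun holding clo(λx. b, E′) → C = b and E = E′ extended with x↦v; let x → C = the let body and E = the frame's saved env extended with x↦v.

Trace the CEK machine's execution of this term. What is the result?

t=0: [C=(if0 ((λy. (7 * y)) 0) then 9 else (let z = -1 in ((λq. 0) z))) | E=∅ | K=∅]
t=1: [C=((λy. (7 * y)) 0) | E=∅ | K=[if0]]
t=2: [C=(λy. (7 * y)) | E=∅ | K=[arg :: if0]]
t=3: [C=0 | E=∅ | K=[fun :: if0]]
t=4: [C=(7 * y) | E={y↦0} | K=[if0]]
t=5: [C=7 | E={y↦0} | K=[mulR :: if0]]
t=6: [C=y | E={y↦0} | K=[mulL(7) :: if0]]
t=7: [C=9 | E=∅ | K=∅]
→ final value 9

Answer: 9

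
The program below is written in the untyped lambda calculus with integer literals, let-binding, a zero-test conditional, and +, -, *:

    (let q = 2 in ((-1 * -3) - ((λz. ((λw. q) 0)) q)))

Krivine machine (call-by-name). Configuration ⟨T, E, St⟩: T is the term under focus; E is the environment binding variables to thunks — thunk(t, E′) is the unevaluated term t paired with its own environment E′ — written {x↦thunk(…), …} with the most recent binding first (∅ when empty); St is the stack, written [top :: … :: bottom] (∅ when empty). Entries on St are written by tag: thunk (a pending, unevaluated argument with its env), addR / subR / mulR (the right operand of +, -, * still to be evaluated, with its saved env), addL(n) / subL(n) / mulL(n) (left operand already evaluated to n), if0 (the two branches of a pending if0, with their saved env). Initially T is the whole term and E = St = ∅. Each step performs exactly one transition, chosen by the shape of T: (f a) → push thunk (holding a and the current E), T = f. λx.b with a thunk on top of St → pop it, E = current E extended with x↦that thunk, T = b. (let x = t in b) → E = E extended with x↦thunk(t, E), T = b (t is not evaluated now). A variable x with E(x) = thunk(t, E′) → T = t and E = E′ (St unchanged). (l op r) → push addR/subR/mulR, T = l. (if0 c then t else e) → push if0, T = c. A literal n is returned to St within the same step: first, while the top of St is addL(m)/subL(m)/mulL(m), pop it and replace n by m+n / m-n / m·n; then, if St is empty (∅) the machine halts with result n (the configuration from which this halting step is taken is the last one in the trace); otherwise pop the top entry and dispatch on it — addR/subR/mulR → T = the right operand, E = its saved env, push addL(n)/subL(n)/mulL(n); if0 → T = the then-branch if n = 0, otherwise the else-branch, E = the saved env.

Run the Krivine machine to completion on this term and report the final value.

t=0: ⟨T=(let q = 2 in ((-1 * -3) - ((λz. ((λw. q) 0)) q))); E=∅; St=∅⟩
t=1: ⟨T=((-1 * -3) - ((λz. ((λw. q) 0)) q)); E={q↦thunk(2, ∅)}; St=∅⟩
t=2: ⟨T=(-1 * -3); E={q↦thunk(2, ∅)}; St=[subR]⟩
t=3: ⟨T=-1; E={q↦thunk(2, ∅)}; St=[mulR :: subR]⟩
t=4: ⟨T=-3; E={q↦thunk(2, ∅)}; St=[mulL(-1) :: subR]⟩
t=5: ⟨T=((λz. ((λw. q) 0)) q); E={q↦thunk(2, ∅)}; St=[subL(3)]⟩
t=6: ⟨T=(λz. ((λw. q) 0)); E={q↦thunk(2, ∅)}; St=[thunk :: subL(3)]⟩
t=7: ⟨T=((λw. q) 0); E={z↦thunk(q, {q↦thunk(2, ∅)}), q↦thunk(2, ∅)}; St=[subL(3)]⟩
t=8: ⟨T=(λw. q); E={z↦thunk(q, {q↦thunk(2, ∅)}), q↦thunk(2, ∅)}; St=[thunk :: subL(3)]⟩
t=9: ⟨T=q; E={w↦thunk(0, {z↦thunk(q, {q↦thunk(2, ∅)}), q↦thunk(2, ∅)}), z↦thunk(q, {q↦thunk(2, ∅)}), q↦thunk(2, ∅)}; St=[subL(3)]⟩
t=10: ⟨T=2; E=∅; St=[subL(3)]⟩
→ final value 1

Answer: 1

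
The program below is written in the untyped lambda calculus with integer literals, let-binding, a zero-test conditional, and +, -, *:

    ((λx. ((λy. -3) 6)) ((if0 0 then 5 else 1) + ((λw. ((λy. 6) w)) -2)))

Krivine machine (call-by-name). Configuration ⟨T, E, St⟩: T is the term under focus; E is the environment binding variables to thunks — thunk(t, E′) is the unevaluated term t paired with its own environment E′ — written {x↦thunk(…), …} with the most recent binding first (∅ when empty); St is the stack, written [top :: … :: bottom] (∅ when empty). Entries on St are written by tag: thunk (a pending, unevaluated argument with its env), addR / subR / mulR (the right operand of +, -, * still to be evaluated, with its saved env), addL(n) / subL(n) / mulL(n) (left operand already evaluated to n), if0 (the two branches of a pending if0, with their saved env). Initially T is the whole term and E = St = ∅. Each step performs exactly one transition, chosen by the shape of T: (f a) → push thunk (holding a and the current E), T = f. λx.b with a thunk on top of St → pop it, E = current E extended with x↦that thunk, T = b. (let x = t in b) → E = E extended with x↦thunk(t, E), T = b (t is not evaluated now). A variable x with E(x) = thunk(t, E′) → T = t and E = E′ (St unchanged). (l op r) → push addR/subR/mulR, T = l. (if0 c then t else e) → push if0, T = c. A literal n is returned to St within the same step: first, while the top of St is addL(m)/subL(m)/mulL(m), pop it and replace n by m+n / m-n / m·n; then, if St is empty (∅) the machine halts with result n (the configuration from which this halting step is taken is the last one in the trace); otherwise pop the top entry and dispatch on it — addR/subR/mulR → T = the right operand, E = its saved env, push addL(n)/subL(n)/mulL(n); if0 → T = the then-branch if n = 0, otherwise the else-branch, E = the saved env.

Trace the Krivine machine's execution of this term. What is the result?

Answer: -3

Derivation:
step 0: <T=((λx. ((λy. -3) 6)) ((if0 0 then 5 else 1) + ((λw. ((λy. 6) w)) -2))), E=∅, St=∅>
step 1: <T=(λx. ((λy. -3) 6)), E=∅, St=[thunk]>
step 2: <T=((λy. -3) 6), E={x↦thunk(((if0 0 then 5 else 1) + ((λw. ((λy. 6) w)) -2)), ∅)}, St=∅>
step 3: <T=(λy. -3), E={x↦thunk(((if0 0 then 5 else 1) + ((λw. ((λy. 6) w)) -2)), ∅)}, St=[thunk]>
step 4: <T=-3, E={y↦thunk(6, {x↦thunk(((if0 0 then 5 else 1) + ((λw. ((λy. 6) w)) -2)), ∅)}), x↦thunk(((if0 0 then 5 else 1) + ((λw. ((λy. 6) w)) -2)), ∅)}, St=∅>
→ final value -3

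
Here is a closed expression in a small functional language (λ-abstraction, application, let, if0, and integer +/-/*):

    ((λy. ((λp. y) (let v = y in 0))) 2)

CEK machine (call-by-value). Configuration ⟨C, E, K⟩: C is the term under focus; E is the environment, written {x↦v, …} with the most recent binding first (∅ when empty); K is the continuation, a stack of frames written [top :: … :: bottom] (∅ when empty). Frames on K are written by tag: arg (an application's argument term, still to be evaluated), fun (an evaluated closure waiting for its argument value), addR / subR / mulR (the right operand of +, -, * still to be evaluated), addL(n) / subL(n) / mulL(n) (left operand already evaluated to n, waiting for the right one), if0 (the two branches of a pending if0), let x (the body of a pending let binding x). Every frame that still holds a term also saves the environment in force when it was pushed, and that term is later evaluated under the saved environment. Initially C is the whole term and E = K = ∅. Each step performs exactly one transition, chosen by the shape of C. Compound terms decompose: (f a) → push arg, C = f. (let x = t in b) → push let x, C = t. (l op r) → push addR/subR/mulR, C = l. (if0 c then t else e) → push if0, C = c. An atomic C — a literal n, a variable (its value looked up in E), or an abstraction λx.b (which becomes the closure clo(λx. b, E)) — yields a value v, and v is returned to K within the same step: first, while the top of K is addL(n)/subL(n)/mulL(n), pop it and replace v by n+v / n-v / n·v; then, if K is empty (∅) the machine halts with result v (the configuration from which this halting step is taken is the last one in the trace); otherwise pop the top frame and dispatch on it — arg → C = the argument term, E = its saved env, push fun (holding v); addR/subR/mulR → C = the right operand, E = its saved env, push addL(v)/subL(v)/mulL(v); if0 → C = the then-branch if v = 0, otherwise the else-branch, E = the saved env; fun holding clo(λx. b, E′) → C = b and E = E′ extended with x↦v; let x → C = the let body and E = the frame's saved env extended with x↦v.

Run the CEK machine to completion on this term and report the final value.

Answer: 2

Execution trace:
t=0: ⟨C=((λy. ((λp. y) (let v = y in 0))) 2); E=∅; K=∅⟩
t=1: ⟨C=(λy. ((λp. y) (let v = y in 0))); E=∅; K=[arg]⟩
t=2: ⟨C=2; E=∅; K=[fun]⟩
t=3: ⟨C=((λp. y) (let v = y in 0)); E={y↦2}; K=∅⟩
t=4: ⟨C=(λp. y); E={y↦2}; K=[arg]⟩
t=5: ⟨C=(let v = y in 0); E={y↦2}; K=[fun]⟩
t=6: ⟨C=y; E={y↦2}; K=[let v :: fun]⟩
t=7: ⟨C=0; E={v↦2, y↦2}; K=[fun]⟩
t=8: ⟨C=y; E={p↦0, y↦2}; K=∅⟩
→ final value 2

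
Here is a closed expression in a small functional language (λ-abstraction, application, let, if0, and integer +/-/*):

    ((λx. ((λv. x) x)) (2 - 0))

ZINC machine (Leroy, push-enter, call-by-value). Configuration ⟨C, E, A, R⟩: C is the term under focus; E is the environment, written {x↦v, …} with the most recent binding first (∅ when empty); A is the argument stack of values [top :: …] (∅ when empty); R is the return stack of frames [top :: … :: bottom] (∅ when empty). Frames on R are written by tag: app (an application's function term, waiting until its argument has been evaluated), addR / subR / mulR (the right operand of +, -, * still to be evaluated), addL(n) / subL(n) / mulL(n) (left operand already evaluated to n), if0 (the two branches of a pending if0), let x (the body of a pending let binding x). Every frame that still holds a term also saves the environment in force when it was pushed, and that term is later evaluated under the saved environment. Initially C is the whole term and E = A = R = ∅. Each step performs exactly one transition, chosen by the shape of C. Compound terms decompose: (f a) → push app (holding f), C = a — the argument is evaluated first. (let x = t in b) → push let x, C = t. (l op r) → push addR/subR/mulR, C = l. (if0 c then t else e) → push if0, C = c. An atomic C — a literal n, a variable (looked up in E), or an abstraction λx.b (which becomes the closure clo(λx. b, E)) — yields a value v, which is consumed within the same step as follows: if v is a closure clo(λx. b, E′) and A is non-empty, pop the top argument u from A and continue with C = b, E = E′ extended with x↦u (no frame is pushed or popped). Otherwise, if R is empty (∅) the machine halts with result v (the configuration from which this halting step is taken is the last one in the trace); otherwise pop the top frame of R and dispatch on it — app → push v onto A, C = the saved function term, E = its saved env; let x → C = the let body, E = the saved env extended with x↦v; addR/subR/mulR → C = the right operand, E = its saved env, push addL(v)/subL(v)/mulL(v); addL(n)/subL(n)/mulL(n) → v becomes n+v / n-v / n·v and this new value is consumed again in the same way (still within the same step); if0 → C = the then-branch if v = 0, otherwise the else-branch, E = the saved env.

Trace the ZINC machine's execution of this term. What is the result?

[0] <C=((λx. ((λv. x) x)) (2 - 0)), E=∅, A=∅, R=∅>
[1] <C=(2 - 0), E=∅, A=∅, R=[app]>
[2] <C=2, E=∅, A=∅, R=[subR :: app]>
[3] <C=0, E=∅, A=∅, R=[subL(2) :: app]>
[4] <C=(λx. ((λv. x) x)), E=∅, A=[2], R=∅>
[5] <C=((λv. x) x), E={x↦2}, A=∅, R=∅>
[6] <C=x, E={x↦2}, A=∅, R=[app]>
[7] <C=(λv. x), E={x↦2}, A=[2], R=∅>
[8] <C=x, E={v↦2, x↦2}, A=∅, R=∅>
→ final value 2

Answer: 2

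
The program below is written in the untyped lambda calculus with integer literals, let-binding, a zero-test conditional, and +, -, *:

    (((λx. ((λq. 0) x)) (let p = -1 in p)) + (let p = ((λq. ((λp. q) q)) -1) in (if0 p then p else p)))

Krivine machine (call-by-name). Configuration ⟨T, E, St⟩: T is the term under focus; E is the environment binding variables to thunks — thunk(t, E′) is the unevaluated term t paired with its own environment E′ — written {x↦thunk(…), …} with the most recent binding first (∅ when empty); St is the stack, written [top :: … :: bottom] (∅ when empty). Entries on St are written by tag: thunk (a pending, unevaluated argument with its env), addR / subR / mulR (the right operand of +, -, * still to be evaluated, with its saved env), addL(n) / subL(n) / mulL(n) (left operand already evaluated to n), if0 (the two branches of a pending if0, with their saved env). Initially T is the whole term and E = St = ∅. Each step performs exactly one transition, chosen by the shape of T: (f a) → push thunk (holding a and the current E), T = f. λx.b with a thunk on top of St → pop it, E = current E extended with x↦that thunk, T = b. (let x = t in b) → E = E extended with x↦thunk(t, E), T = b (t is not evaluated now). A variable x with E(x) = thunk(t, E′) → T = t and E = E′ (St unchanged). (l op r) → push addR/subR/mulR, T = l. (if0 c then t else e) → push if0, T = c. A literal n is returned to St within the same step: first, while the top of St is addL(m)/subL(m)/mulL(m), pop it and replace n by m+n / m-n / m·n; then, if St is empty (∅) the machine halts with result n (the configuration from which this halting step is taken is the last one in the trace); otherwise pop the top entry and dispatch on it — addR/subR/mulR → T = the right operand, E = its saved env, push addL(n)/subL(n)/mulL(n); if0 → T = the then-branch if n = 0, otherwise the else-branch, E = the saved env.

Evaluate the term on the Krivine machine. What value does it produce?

Answer: -1

Derivation:
[0] <T=(((λx. ((λq. 0) x)) (let p = -1 in p)) + (let p = ((λq. ((λp. q) q)) -1) in (if0 p then p else p))), E=∅, St=∅>
[1] <T=((λx. ((λq. 0) x)) (let p = -1 in p)), E=∅, St=[addR]>
[2] <T=(λx. ((λq. 0) x)), E=∅, St=[thunk :: addR]>
[3] <T=((λq. 0) x), E={x↦thunk((let p = -1 in p), ∅)}, St=[addR]>
[4] <T=(λq. 0), E={x↦thunk((let p = -1 in p), ∅)}, St=[thunk :: addR]>
[5] <T=0, E={q↦thunk(x, {x↦thunk((let p = -1 in p), ∅)}), x↦thunk((let p = -1 in p), ∅)}, St=[addR]>
[6] <T=(let p = ((λq. ((λp. q) q)) -1) in (if0 p then p else p)), E=∅, St=[addL(0)]>
[7] <T=(if0 p then p else p), E={p↦thunk(((λq. ((λp. q) q)) -1), ∅)}, St=[addL(0)]>
[8] <T=p, E={p↦thunk(((λq. ((λp. q) q)) -1), ∅)}, St=[if0 :: addL(0)]>
[9] <T=((λq. ((λp. q) q)) -1), E=∅, St=[if0 :: addL(0)]>
[10] <T=(λq. ((λp. q) q)), E=∅, St=[thunk :: if0 :: addL(0)]>
[11] <T=((λp. q) q), E={q↦thunk(-1, ∅)}, St=[if0 :: addL(0)]>
[12] <T=(λp. q), E={q↦thunk(-1, ∅)}, St=[thunk :: if0 :: addL(0)]>
[13] <T=q, E={p↦thunk(q, {q↦thunk(-1, ∅)}), q↦thunk(-1, ∅)}, St=[if0 :: addL(0)]>
[14] <T=-1, E=∅, St=[if0 :: addL(0)]>
[15] <T=p, E={p↦thunk(((λq. ((λp. q) q)) -1), ∅)}, St=[addL(0)]>
[16] <T=((λq. ((λp. q) q)) -1), E=∅, St=[addL(0)]>
[17] <T=(λq. ((λp. q) q)), E=∅, St=[thunk :: addL(0)]>
[18] <T=((λp. q) q), E={q↦thunk(-1, ∅)}, St=[addL(0)]>
[19] <T=(λp. q), E={q↦thunk(-1, ∅)}, St=[thunk :: addL(0)]>
[20] <T=q, E={p↦thunk(q, {q↦thunk(-1, ∅)}), q↦thunk(-1, ∅)}, St=[addL(0)]>
[21] <T=-1, E=∅, St=[addL(0)]>
→ final value -1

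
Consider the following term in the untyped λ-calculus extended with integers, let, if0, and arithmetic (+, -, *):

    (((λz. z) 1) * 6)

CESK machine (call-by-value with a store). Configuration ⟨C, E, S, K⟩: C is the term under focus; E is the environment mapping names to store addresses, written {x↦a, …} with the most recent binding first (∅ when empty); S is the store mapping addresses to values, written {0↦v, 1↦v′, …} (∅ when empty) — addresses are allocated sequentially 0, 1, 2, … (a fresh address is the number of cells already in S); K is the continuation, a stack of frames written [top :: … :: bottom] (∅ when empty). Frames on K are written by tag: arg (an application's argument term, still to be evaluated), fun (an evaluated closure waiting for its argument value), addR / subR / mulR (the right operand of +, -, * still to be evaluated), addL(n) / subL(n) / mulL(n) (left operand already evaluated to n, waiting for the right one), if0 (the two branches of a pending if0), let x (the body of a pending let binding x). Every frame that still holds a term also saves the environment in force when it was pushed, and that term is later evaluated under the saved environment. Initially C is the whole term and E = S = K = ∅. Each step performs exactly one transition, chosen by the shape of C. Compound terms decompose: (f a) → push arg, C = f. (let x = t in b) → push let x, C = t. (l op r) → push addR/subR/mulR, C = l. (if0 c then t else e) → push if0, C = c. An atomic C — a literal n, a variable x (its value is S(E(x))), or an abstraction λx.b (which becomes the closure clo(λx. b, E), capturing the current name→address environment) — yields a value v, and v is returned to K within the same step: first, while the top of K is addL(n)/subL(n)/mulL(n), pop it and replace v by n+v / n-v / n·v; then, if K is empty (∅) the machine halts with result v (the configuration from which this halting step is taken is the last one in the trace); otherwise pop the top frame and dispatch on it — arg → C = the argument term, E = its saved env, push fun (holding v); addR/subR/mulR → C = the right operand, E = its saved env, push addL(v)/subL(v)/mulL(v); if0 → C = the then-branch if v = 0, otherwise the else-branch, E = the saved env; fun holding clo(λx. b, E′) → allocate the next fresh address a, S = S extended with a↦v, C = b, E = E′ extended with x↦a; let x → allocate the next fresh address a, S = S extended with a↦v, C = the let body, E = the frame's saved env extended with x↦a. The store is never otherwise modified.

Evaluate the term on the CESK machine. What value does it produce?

Answer: 6

Derivation:
step 0: [C=(((λz. z) 1) * 6) | E=∅ | S=∅ | K=∅]
step 1: [C=((λz. z) 1) | E=∅ | S=∅ | K=[mulR]]
step 2: [C=(λz. z) | E=∅ | S=∅ | K=[arg :: mulR]]
step 3: [C=1 | E=∅ | S=∅ | K=[fun :: mulR]]
step 4: [C=z | E={z↦0} | S={0↦1} | K=[mulR]]
step 5: [C=6 | E=∅ | S={0↦1} | K=[mulL(1)]]
→ final value 6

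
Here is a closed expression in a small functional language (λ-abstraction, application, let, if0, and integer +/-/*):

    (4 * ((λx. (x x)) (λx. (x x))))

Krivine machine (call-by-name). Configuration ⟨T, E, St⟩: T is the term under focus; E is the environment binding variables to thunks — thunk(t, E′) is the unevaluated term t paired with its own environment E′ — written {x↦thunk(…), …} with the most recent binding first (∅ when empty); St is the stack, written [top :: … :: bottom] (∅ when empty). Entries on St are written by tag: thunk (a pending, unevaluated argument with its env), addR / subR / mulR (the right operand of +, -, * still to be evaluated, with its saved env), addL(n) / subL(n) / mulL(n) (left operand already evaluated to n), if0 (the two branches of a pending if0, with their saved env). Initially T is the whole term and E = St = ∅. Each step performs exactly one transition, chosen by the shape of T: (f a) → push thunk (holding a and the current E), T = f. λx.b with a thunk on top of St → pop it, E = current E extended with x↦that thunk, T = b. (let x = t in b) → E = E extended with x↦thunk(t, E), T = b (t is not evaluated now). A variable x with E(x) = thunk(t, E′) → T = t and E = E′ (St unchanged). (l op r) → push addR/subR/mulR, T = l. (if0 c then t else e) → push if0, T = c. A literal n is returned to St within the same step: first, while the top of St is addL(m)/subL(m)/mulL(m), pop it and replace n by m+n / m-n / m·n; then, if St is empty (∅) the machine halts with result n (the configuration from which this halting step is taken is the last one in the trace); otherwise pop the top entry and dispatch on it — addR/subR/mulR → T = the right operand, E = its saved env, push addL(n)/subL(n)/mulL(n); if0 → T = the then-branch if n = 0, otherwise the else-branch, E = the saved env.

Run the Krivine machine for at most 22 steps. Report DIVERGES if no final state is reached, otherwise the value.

Answer: DIVERGES (no final state within 22 steps)

Machine steps:
[0] <T=(4 * ((λx. (x x)) (λx. (x x)))), E=∅, St=∅>
[1] <T=4, E=∅, St=[mulR]>
[2] <T=((λx. (x x)) (λx. (x x))), E=∅, St=[mulL(4)]>
[3] <T=(λx. (x x)), E=∅, St=[thunk :: mulL(4)]>
[4] <T=(x x), E={x↦thunk((λx. (x x)), ∅)}, St=[mulL(4)]>
[5] <T=x, E={x↦thunk((λx. (x x)), ∅)}, St=[thunk :: mulL(4)]>
[6] <T=(λx. (x x)), E=∅, St=[thunk :: mulL(4)]>
[7] <T=(x x), E={x↦thunk(x, {x↦thunk((λx. (x x)), ∅)})}, St=[mulL(4)]>
[8] <T=x, E={x↦thunk(x, {x↦thunk((λx. (x x)), ∅)})}, St=[thunk :: mulL(4)]>
[9] <T=x, E={x↦thunk((λx. (x x)), ∅)}, St=[thunk :: mulL(4)]>
[10] <T=(λx. (x x)), E=∅, St=[thunk :: mulL(4)]>
[11] <T=(x x), E={x↦thunk(x, {x↦thunk(x, {x↦thunk((λx. (x x)), ∅)})})}, St=[mulL(4)]>
[12] <T=x, E={x↦thunk(x, {x↦thunk(x, {x↦thunk((λx. (x x)), ∅)})})}, St=[thunk :: mulL(4)]>
[13] <T=x, E={x↦thunk(x, {x↦thunk((λx. (x x)), ∅)})}, St=[thunk :: mulL(4)]>
[14] <T=x, E={x↦thunk((λx. (x x)), ∅)}, St=[thunk :: mulL(4)]>
[15] <T=(λx. (x x)), E=∅, St=[thunk :: mulL(4)]>
[16] <T=(x x), E={x↦thunk(x, {x↦thunk(x, {x↦thunk(x, {x↦thunk((λx. (x x)), ∅)})})})}, St=[mulL(4)]>
[17] <T=x, E={x↦thunk(x, {x↦thunk(x, {x↦thunk(x, {x↦thunk((λx. (x x)), ∅)})})})}, St=[thunk :: mulL(4)]>
[18] <T=x, E={x↦thunk(x, {x↦thunk(x, {x↦thunk((λx. (x x)), ∅)})})}, St=[thunk :: mulL(4)]>
[19] <T=x, E={x↦thunk(x, {x↦thunk((λx. (x x)), ∅)})}, St=[thunk :: mulL(4)]>
[20] <T=x, E={x↦thunk((λx. (x x)), ∅)}, St=[thunk :: mulL(4)]>
[21] <T=(λx. (x x)), E=∅, St=[thunk :: mulL(4)]>
[22] <T=(x x), E={x↦thunk(x, {x↦thunk(x, {x↦thunk(x, {x↦thunk(x, {x↦thunk((λx. (x x)), ∅)})})})})}, St=[mulL(4)]>
→ 22 transitions taken and the configuration is still not final: no result within 22 steps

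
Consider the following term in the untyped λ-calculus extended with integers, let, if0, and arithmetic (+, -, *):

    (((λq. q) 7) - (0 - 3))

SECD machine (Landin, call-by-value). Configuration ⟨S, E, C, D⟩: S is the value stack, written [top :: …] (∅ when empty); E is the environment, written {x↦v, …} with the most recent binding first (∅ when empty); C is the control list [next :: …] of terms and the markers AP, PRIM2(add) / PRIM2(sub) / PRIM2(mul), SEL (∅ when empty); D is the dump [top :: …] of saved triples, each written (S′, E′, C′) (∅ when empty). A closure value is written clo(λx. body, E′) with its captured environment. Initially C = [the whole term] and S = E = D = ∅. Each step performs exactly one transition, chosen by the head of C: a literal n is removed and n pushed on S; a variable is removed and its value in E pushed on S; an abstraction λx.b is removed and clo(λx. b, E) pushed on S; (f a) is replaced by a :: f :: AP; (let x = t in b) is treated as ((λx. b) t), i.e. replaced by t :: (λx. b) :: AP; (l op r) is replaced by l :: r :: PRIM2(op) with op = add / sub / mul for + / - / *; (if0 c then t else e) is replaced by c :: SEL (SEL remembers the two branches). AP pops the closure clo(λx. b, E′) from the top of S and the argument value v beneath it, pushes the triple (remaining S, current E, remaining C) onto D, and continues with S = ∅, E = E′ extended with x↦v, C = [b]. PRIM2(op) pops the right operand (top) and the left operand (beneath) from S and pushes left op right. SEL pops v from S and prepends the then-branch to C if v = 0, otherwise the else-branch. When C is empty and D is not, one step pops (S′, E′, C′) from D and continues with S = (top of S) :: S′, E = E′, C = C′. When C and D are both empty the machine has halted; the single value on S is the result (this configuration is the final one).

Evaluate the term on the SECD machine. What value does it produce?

[0] [S=∅ | E=∅ | C=[(((λq. q) 7) - (0 - 3))] | D=∅]
[1] [S=∅ | E=∅ | C=[((λq. q) 7) :: (0 - 3) :: PRIM2(sub)] | D=∅]
[2] [S=∅ | E=∅ | C=[7 :: (λq. q) :: AP :: (0 - 3) :: PRIM2(sub)] | D=∅]
[3] [S=[7] | E=∅ | C=[(λq. q) :: AP :: (0 - 3) :: PRIM2(sub)] | D=∅]
[4] [S=[clo(λq. q, ∅) :: 7] | E=∅ | C=[AP :: (0 - 3) :: PRIM2(sub)] | D=∅]
[5] [S=∅ | E={q↦7} | C=[q] | D=[(∅, ∅, [(0 - 3) :: PRIM2(sub)])]]
[6] [S=[7] | E={q↦7} | C=∅ | D=[(∅, ∅, [(0 - 3) :: PRIM2(sub)])]]
[7] [S=[7] | E=∅ | C=[(0 - 3) :: PRIM2(sub)] | D=∅]
[8] [S=[7] | E=∅ | C=[0 :: 3 :: PRIM2(sub) :: PRIM2(sub)] | D=∅]
[9] [S=[0 :: 7] | E=∅ | C=[3 :: PRIM2(sub) :: PRIM2(sub)] | D=∅]
[10] [S=[3 :: 0 :: 7] | E=∅ | C=[PRIM2(sub) :: PRIM2(sub)] | D=∅]
[11] [S=[-3 :: 7] | E=∅ | C=[PRIM2(sub)] | D=∅]
[12] [S=[10] | E=∅ | C=∅ | D=∅]
→ final value 10

Answer: 10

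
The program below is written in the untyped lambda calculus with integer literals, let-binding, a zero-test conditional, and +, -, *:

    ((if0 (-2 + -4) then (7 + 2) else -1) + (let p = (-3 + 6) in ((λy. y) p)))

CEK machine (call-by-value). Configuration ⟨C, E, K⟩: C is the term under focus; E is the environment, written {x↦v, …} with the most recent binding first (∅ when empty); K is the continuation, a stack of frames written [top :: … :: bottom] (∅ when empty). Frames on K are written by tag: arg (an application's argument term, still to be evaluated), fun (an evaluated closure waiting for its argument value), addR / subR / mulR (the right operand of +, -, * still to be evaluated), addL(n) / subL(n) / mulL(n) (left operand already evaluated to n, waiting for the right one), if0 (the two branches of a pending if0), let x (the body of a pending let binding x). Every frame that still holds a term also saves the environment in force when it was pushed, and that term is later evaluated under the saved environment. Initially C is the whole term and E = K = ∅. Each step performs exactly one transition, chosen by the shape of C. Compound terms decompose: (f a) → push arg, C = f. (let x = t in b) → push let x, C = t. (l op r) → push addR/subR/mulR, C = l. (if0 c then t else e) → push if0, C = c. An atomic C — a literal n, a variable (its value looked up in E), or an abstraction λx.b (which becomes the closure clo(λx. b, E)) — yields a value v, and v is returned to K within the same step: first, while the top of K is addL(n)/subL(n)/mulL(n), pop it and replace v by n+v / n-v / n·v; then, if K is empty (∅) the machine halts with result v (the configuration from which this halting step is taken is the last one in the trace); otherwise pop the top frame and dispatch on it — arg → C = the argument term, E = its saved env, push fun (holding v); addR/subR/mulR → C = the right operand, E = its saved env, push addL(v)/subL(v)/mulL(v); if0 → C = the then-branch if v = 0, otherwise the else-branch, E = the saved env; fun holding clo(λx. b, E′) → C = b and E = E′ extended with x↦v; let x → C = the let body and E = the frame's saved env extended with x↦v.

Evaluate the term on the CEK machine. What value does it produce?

Answer: 2

Execution trace:
[0] ⟨C=((if0 (-2 + -4) then (7 + 2) else -1) + (let p = (-3 + 6) in ((λy. y) p))); E=∅; K=∅⟩
[1] ⟨C=(if0 (-2 + -4) then (7 + 2) else -1); E=∅; K=[addR]⟩
[2] ⟨C=(-2 + -4); E=∅; K=[if0 :: addR]⟩
[3] ⟨C=-2; E=∅; K=[addR :: if0 :: addR]⟩
[4] ⟨C=-4; E=∅; K=[addL(-2) :: if0 :: addR]⟩
[5] ⟨C=-1; E=∅; K=[addR]⟩
[6] ⟨C=(let p = (-3 + 6) in ((λy. y) p)); E=∅; K=[addL(-1)]⟩
[7] ⟨C=(-3 + 6); E=∅; K=[let p :: addL(-1)]⟩
[8] ⟨C=-3; E=∅; K=[addR :: let p :: addL(-1)]⟩
[9] ⟨C=6; E=∅; K=[addL(-3) :: let p :: addL(-1)]⟩
[10] ⟨C=((λy. y) p); E={p↦3}; K=[addL(-1)]⟩
[11] ⟨C=(λy. y); E={p↦3}; K=[arg :: addL(-1)]⟩
[12] ⟨C=p; E={p↦3}; K=[fun :: addL(-1)]⟩
[13] ⟨C=y; E={y↦3, p↦3}; K=[addL(-1)]⟩
→ final value 2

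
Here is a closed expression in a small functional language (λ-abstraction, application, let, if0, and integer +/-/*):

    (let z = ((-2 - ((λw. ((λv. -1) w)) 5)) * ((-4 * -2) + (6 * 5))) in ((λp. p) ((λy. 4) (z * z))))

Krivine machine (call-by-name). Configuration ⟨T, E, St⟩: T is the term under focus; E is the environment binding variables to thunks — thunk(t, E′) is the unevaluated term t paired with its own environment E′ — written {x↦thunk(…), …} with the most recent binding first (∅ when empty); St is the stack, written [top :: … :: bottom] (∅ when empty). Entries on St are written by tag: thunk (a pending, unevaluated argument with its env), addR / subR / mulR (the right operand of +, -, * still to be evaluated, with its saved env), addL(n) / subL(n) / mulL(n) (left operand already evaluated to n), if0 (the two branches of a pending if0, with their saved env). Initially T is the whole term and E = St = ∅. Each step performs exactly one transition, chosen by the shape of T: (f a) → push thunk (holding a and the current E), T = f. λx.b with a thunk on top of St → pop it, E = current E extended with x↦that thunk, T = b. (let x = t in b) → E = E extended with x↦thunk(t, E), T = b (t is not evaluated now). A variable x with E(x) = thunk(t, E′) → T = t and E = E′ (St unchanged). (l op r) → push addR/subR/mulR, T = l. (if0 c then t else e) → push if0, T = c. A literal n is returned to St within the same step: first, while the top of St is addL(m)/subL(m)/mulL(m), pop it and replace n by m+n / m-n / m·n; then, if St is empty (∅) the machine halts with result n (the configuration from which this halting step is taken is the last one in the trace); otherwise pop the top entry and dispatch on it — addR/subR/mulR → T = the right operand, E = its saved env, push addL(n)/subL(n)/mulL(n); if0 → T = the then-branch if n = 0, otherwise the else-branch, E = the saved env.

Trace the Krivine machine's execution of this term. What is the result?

Answer: 4

Execution trace:
step 0: ⟨T=(let z = ((-2 - ((λw. ((λv. -1) w)) 5)) * ((-4 * -2) + (6 * 5))) in ((λp. p) ((λy. 4) (z * z)))); E=∅; St=∅⟩
step 1: ⟨T=((λp. p) ((λy. 4) (z * z))); E={z↦thunk(((-2 - ((λw. ((λv. -1) w)) 5)) * ((-4 * -2) + (6 * 5))), ∅)}; St=∅⟩
step 2: ⟨T=(λp. p); E={z↦thunk(((-2 - ((λw. ((λv. -1) w)) 5)) * ((-4 * -2) + (6 * 5))), ∅)}; St=[thunk]⟩
step 3: ⟨T=p; E={p↦thunk(((λy. 4) (z * z)), {z↦thunk(((-2 - ((λw. ((λv. -1) w)) 5)) * ((-4 * -2) + (6 * 5))), ∅)}), z↦thunk(((-2 - ((λw. ((λv. -1) w)) 5)) * ((-4 * -2) + (6 * 5))), ∅)}; St=∅⟩
step 4: ⟨T=((λy. 4) (z * z)); E={z↦thunk(((-2 - ((λw. ((λv. -1) w)) 5)) * ((-4 * -2) + (6 * 5))), ∅)}; St=∅⟩
step 5: ⟨T=(λy. 4); E={z↦thunk(((-2 - ((λw. ((λv. -1) w)) 5)) * ((-4 * -2) + (6 * 5))), ∅)}; St=[thunk]⟩
step 6: ⟨T=4; E={y↦thunk((z * z), {z↦thunk(((-2 - ((λw. ((λv. -1) w)) 5)) * ((-4 * -2) + (6 * 5))), ∅)}), z↦thunk(((-2 - ((λw. ((λv. -1) w)) 5)) * ((-4 * -2) + (6 * 5))), ∅)}; St=∅⟩
→ final value 4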